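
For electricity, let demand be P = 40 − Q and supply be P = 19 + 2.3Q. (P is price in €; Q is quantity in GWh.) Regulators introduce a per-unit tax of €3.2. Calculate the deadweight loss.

€1.55

Competitive equilibrium: 40 − Q = 19 + 2.3Q → Q* = 6.3636, P* = 33.6364.
With the tax, the buyer price exceeds the seller price by 3.2: (40 − Q) − (19 + 2.3Q) = 3.2 → Q' = 5.3939.
ΔQ = 6.3636 − 5.3939 = 0.9697; the wedge equals the tax, 3.2.
Welfare loss = ½ × 0.9697 × 3.2 = €1.55.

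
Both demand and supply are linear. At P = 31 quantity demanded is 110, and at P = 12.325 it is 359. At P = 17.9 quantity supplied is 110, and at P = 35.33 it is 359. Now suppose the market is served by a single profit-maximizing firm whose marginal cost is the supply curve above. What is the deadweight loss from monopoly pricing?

338.20

Demand slope = (12.325 − 31)/(359 − 110) = −0.075, so P = 39.25 − 0.075Q.
Supply slope = (35.33 − 17.9)/(359 − 110) = 0.07, so P = 10.2 + 0.07Q.
Competitive equilibrium: 39.25 − 0.075Q = 10.2 + 0.07Q → Q* = 200.3448, P* = 24.2241.
Marginal revenue: MR = 39.25 − 0.15Q. Set MR = MC: 39.25 − 0.15Q = 10.2 + 0.07Q → Q_m = 132.0455.
Price P_m = 39.25 − 0.075·132.0455 = 29.3466; MC(Q_m) = 10.2 + 0.07·132.0455 = 19.4432.
Competitive Q* = 200.3448, so ΔQ = 68.2993; wedge = 29.3466 − 19.4432 = 9.9034.
Deadweight loss = ½ × 68.2993 × 9.9034 = 338.20.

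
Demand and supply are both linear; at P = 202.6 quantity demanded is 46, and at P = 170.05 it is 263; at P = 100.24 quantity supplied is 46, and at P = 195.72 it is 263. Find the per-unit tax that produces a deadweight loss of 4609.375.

73.75

Demand slope = (170.05 − 202.6)/(263 − 46) = −0.15, so P = 209.5 − 0.15Q.
Supply slope = (195.72 − 100.24)/(263 − 46) = 0.44, so P = 80 + 0.44Q.
Competitive equilibrium: 209.5 − 0.15Q = 80 + 0.44Q → Q* = 219.4915, P* = 176.5763.
A tax t gives ΔQ = t/0.59 and wedge t, so DWL = t²/1.18.
t²/1.18 = 4609.375 → t² = 5439.0625 → t = 73.75.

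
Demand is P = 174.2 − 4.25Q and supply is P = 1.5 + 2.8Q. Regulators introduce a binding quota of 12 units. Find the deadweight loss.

Competitive equilibrium: 174.2 − 4.25Q = 1.5 + 2.8Q → Q* = 24.4965, P* = 70.0901.
At Q = 12: demand price = 174.2 − 4.25·12 = 123.2; supply price = 1.5 + 2.8·12 = 35.1.
ΔQ = 24.4965 − 12 = 12.4965; wedge = 123.2 − 35.1 = 88.1.
Deadweight loss = ½ × 12.4965 × 88.1 = 550.47.

550.47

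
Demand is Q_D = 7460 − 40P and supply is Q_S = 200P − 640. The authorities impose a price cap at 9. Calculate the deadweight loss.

367537.50

In inverse form: demand P = 186.5 − 0.025Q, supply P = 3.2 + 0.005Q.
Competitive equilibrium: 186.5 − 0.025Q = 3.2 + 0.005Q → Q* = 6110, P* = 33.75.
At the ceiling P = 9, quantity supplied = (9 − 3.2)/0.005 = 1160.
Willingness to pay at Q' = 1160: 186.5 − 0.025·1160 = 157.5.
ΔQ = 6110 − 1160 = 4950; wedge = 157.5 − 9 = 148.5.
DWL = ½ × 4950 × 148.5 = 367537.50.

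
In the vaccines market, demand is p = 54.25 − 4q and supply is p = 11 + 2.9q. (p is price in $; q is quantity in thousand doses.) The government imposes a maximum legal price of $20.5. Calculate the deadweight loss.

$30.89 thousand

Competitive equilibrium: 54.25 − 4q = 11 + 2.9q → q* = 6.2681, p* = 29.1775.
At the ceiling p = 20.5, quantity supplied = (20.5 − 11)/2.9 = 3.2759.
Willingness to pay at q' = 3.2759: 54.25 − 4·3.2759 = 41.1464.
Δq = 6.2681 − 3.2759 = 2.9922; wedge = 41.1464 − 20.5 = 20.6464.
The triangle = ½ × 2.9922 × 20.6464 = $30.89 thousand.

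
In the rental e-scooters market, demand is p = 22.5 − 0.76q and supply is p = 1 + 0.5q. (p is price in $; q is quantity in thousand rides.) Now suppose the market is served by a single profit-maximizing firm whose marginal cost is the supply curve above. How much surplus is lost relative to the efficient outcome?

Competitive equilibrium: 22.5 − 0.76q = 1 + 0.5q → q* = 17.0635, p* = 9.5317.
Marginal revenue: MR = 22.5 − 1.52q. Set MR = MC: 22.5 − 1.52q = 1 + 0.5q → q_m = 10.6436.
Price p_m = 22.5 − 0.76·10.6436 = 14.4109; MC(q_m) = 1 + 0.5·10.6436 = 6.3218.
Competitive q* = 17.0635, so Δq = 6.4199; wedge = 14.4109 − 6.3218 = 8.0891.
The triangle = ½ × 6.4199 × 8.0891 = $25.97 thousand.

$25.97 thousand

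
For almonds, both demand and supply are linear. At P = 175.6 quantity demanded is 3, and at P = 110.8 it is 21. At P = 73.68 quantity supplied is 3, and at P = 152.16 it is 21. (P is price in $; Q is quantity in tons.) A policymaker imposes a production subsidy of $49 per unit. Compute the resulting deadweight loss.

$150.82

Demand slope = (110.8 − 175.6)/(21 − 3) = −3.6, so P = 186.4 − 3.6Q.
Supply slope = (152.16 − 73.68)/(21 − 3) = 4.36, so P = 60.6 + 4.36Q.
Competitive equilibrium: 186.4 − 3.6Q = 60.6 + 4.36Q → Q* = 15.804, P* = 129.5055.
The subsidy lowers effective supply by 49: P = 11.6 + 4.36Q.
New quantity: 186.4 − 3.6Q = 11.6 + 4.36Q → Q' = 21.9598.
Overproduction ΔQ = 21.9598 − 15.804 = 6.1558; wedge = subsidy = 49.
Welfare loss = ½ × 6.1558 × 49 = $150.82.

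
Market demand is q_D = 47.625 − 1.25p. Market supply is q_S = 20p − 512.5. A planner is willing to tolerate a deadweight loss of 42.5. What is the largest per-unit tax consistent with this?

In inverse form: demand p = 38.1 − 0.8q, supply p = 25.625 + 0.05q.
Competitive equilibrium: 38.1 − 0.8q = 25.625 + 0.05q → q* = 14.6765, p* = 26.3588.
A tax t gives Δq = t/0.85 and wedge t, so DWL = t²/1.7.
t²/1.7 = 42.5 → t² = 72.25 → t = 8.5.

8.5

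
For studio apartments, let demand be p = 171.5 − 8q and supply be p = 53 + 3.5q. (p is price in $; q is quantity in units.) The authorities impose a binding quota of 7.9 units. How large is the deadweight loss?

$33.24

Competitive equilibrium: 171.5 − 8q = 53 + 3.5q → q* = 10.3043, p* = 89.0652.
At q = 7.9: demand price = 171.5 − 8·7.9 = 108.3; supply price = 53 + 3.5·7.9 = 80.65.
Δq = 10.3043 − 7.9 = 2.4043; wedge = 108.3 − 80.65 = 27.65.
DWL = ½ × 2.4043 × 27.65 = $33.24.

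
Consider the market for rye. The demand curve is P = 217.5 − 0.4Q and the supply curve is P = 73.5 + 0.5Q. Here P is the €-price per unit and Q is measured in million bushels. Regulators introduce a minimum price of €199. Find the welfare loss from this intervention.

Competitive equilibrium: 217.5 − 0.4Q = 73.5 + 0.5Q → Q* = 160, P* = 153.5.
At the floor P = 199, quantity demanded = (217.5 − 199)/0.4 = 46.25.
Sellers' marginal cost at Q' = 46.25: 73.5 + 0.5·46.25 = 96.625.
ΔQ = 160 − 46.25 = 113.75; wedge = 199 − 96.625 = 102.375.
Deadweight loss = ½ × 113.75 × 102.375 = €5822.58 million.

€5822.58 million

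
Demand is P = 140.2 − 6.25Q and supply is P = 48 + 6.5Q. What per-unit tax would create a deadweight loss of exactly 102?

51

Competitive equilibrium: 140.2 − 6.25Q = 48 + 6.5Q → Q* = 7.2314, P* = 95.0039.
A tax t gives ΔQ = t/12.75 and wedge t, so DWL = t²/25.5.
t²/25.5 = 102 → t² = 2601 → t = 51.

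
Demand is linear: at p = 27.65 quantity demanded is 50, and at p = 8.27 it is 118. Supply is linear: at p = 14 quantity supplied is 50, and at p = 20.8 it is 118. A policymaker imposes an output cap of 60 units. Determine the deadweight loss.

Demand slope = (8.27 − 27.65)/(118 − 50) = −0.285, so p = 41.9 − 0.285q.
Supply slope = (20.8 − 14)/(118 − 50) = 0.1, so p = 9 + 0.1q.
Competitive equilibrium: 41.9 − 0.285q = 9 + 0.1q → q* = 85.4545, p* = 17.5455.
At q = 60: demand price = 41.9 − 0.285·60 = 24.8; supply price = 9 + 0.1·60 = 15.
Δq = 85.4545 − 60 = 25.4545; wedge = 24.8 − 15 = 9.8.
The triangle = ½ × 25.4545 × 9.8 = 124.73.

124.73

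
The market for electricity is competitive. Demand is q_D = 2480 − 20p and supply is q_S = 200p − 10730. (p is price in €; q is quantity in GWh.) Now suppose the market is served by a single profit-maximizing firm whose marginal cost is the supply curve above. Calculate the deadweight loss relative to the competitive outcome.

In inverse form: demand p = 124 − 0.05q, supply p = 53.65 + 0.005q.
Competitive equilibrium: 124 − 0.05q = 53.65 + 0.005q → q* = 1279.0909, p* = 60.0455.
Marginal revenue: MR = 124 − 0.1q. Set MR = MC: 124 − 0.1q = 53.65 + 0.005q → q_m = 670.
Price p_m = 124 − 0.05·670 = 90.5; MC(q_m) = 53.65 + 0.005·670 = 57.
Competitive q* = 1279.0909, so Δq = 609.0909; wedge = 90.5 − 57 = 33.5.
DWL = ½ × 609.0909 × 33.5 = €10202.27.

€10202.27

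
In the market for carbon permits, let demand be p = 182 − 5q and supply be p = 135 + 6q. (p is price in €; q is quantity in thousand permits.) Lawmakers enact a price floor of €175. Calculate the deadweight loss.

€45.39 thousand

Competitive equilibrium: 182 − 5q = 135 + 6q → q* = 4.2727, p* = 160.6364.
At the floor p = 175, quantity demanded = (182 − 175)/5 = 1.4.
Sellers' marginal cost at q' = 1.4: 135 + 6·1.4 = 143.4.
Δq = 4.2727 − 1.4 = 2.8727; wedge = 175 − 143.4 = 31.6.
DWL = ½ × 2.8727 × 31.6 = €45.39 thousand.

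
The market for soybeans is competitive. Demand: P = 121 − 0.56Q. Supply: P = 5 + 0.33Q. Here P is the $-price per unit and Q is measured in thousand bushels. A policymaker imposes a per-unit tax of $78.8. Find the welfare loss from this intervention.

$3488.45 thousand

Competitive equilibrium: 121 − 0.56Q = 5 + 0.33Q → Q* = 130.3371, P* = 48.0112.
With the tax, the buyer price exceeds the seller price by 78.8: (121 − 0.56Q) − (5 + 0.33Q) = 78.8 → Q' = 41.7978.
ΔQ = 130.3371 − 41.7978 = 88.5393; the wedge equals the tax, 78.8.
Deadweight loss = ½ × 88.5393 × 78.8 = $3488.45 thousand.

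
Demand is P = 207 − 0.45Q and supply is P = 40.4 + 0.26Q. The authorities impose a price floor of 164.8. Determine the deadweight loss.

7044.76

Competitive equilibrium: 207 − 0.45Q = 40.4 + 0.26Q → Q* = 234.6479, P* = 101.4085.
At the floor P = 164.8, quantity demanded = (207 − 164.8)/0.45 = 93.7778.
Sellers' marginal cost at Q' = 93.7778: 40.4 + 0.26·93.7778 = 64.7822.
ΔQ = 234.6479 − 93.7778 = 140.8701; wedge = 164.8 − 64.7822 = 100.0178.
Deadweight loss = ½ × 140.8701 × 100.0178 = 7044.76.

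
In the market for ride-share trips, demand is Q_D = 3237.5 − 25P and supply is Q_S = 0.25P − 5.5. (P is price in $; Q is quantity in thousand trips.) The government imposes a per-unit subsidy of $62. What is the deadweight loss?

$475.74 thousand

In inverse form: demand P = 129.5 − 0.04Q, supply P = 22 + 4Q.
Competitive equilibrium: 129.5 − 0.04Q = 22 + 4Q → Q* = 26.6089, P* = 128.4356.
The subsidy lowers effective supply by 62: P = 4Q − 40.
New quantity: 129.5 − 0.04Q = 4Q − 40 → Q' = 41.9554.
Overproduction ΔQ = 41.9554 − 26.6089 = 15.3465; wedge = subsidy = 62.
DWL = ½ × 15.3465 × 62 = $475.74 thousand.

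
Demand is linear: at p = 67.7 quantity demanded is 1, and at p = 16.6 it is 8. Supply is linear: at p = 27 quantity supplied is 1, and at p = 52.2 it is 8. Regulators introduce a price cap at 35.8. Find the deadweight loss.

Demand slope = (16.6 − 67.7)/(8 − 1) = −7.3, so p = 75 − 7.3q.
Supply slope = (52.2 − 27)/(8 − 1) = 3.6, so p = 23.4 + 3.6q.
Competitive equilibrium: 75 − 7.3q = 23.4 + 3.6q → q* = 4.7339, p* = 40.4422.
At the ceiling p = 35.8, quantity supplied = (35.8 − 23.4)/3.6 = 3.4444.
Willingness to pay at q' = 3.4444: 75 − 7.3·3.4444 = 49.8559.
Δq = 4.7339 − 3.4444 = 1.2895; wedge = 49.8559 − 35.8 = 14.0559.
Deadweight loss = ½ × 1.2895 × 14.0559 = 9.06.

9.06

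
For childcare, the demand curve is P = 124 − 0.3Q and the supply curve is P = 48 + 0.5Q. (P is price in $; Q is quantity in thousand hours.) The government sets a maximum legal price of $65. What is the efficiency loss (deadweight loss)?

Competitive equilibrium: 124 − 0.3Q = 48 + 0.5Q → Q* = 95, P* = 95.5.
At the ceiling P = 65, quantity supplied = (65 − 48)/0.5 = 34.
Willingness to pay at Q' = 34: 124 − 0.3·34 = 113.8.
ΔQ = 95 − 34 = 61; wedge = 113.8 − 65 = 48.8.
Welfare loss = ½ × 61 × 48.8 = $1488.40 thousand.

$1488.40 thousand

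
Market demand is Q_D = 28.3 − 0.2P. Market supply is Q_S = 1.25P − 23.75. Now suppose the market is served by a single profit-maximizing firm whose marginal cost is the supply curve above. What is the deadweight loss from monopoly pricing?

277.27

In inverse form: demand P = 141.5 − 5Q, supply P = 19 + 0.8Q.
Competitive equilibrium: 141.5 − 5Q = 19 + 0.8Q → Q* = 21.1207, P* = 35.8966.
Marginal revenue: MR = 141.5 − 10Q. Set MR = MC: 141.5 − 10Q = 19 + 0.8Q → Q_m = 11.3426.
Price P_m = 141.5 − 5·11.3426 = 84.787; MC(Q_m) = 19 + 0.8·11.3426 = 28.0741.
Competitive Q* = 21.1207, so ΔQ = 9.7781; wedge = 84.787 − 28.0741 = 56.7129.
Deadweight loss = ½ × 9.7781 × 56.7129 = 277.27.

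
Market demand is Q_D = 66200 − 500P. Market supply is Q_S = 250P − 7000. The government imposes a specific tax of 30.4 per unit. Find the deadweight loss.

In inverse form: demand P = 132.4 − 0.002Q, supply P = 28 + 0.004Q.
Competitive equilibrium: 132.4 − 0.002Q = 28 + 0.004Q → Q* = 17400, P* = 97.6.
With the tax, the buyer price exceeds the seller price by 30.4: (132.4 − 0.002Q) − (28 + 0.004Q) = 30.4 → Q' = 12333.3333.
ΔQ = 17400 − 12333.3333 = 5066.6667; the wedge equals the tax, 30.4.
Welfare loss = ½ × 5066.6667 × 30.4 = 77013.33.

77013.33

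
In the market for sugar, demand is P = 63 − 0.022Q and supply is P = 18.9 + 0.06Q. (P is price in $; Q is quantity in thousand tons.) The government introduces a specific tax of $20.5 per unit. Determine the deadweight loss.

Competitive equilibrium: 63 − 0.022Q = 18.9 + 0.06Q → Q* = 537.8049, P* = 51.1683.
With the tax, the buyer price exceeds the seller price by 20.5: (63 − 0.022Q) − (18.9 + 0.06Q) = 20.5 → Q' = 287.8049.
ΔQ = 537.8049 − 287.8049 = 250; the wedge equals the tax, 20.5.
The triangle = ½ × 250 × 20.5 = $2562.50 thousand.

$2562.50 thousand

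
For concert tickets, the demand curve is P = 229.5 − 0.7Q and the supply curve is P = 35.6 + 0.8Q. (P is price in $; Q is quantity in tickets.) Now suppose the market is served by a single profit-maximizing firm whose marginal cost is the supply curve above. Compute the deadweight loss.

$1268.78

Competitive equilibrium: 229.5 − 0.7Q = 35.6 + 0.8Q → Q* = 129.2667, P* = 139.0133.
Marginal revenue: MR = 229.5 − 1.4Q. Set MR = MC: 229.5 − 1.4Q = 35.6 + 0.8Q → Q_m = 88.1364.
Price P_m = 229.5 − 0.7·88.1364 = 167.8045; MC(Q_m) = 35.6 + 0.8·88.1364 = 106.1091.
Competitive Q* = 129.2667, so ΔQ = 41.1303; wedge = 167.8045 − 106.1091 = 61.6954.
Welfare loss = ½ × 41.1303 × 61.6954 = $1268.78.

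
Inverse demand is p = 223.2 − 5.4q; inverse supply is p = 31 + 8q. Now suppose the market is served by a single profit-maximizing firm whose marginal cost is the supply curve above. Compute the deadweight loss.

Competitive equilibrium: 223.2 − 5.4q = 31 + 8q → q* = 14.3433, p* = 145.7463.
Marginal revenue: MR = 223.2 − 10.8q. Set MR = MC: 223.2 − 10.8q = 31 + 8q → q_m = 10.2234.
Price p_m = 223.2 − 5.4·10.2234 = 167.9936; MC(q_m) = 31 + 8·10.2234 = 112.7872.
Competitive q* = 14.3433, so Δq = 4.1199; wedge = 167.9936 − 112.7872 = 55.2064.
Welfare loss = ½ × 4.1199 × 55.2064 = 113.72.

113.72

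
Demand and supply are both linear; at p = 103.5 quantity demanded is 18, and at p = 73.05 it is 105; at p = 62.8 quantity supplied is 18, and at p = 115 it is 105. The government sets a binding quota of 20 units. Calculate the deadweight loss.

792.34

Demand slope = (73.05 − 103.5)/(105 − 18) = −0.35, so p = 109.8 − 0.35q.
Supply slope = (115 − 62.8)/(105 − 18) = 0.6, so p = 52 + 0.6q.
Competitive equilibrium: 109.8 − 0.35q = 52 + 0.6q → q* = 60.8421, p* = 88.5053.
At q = 20: demand price = 109.8 − 0.35·20 = 102.8; supply price = 52 + 0.6·20 = 64.
Δq = 60.8421 − 20 = 40.8421; wedge = 102.8 − 64 = 38.8.
DWL = ½ × 40.8421 × 38.8 = 792.34.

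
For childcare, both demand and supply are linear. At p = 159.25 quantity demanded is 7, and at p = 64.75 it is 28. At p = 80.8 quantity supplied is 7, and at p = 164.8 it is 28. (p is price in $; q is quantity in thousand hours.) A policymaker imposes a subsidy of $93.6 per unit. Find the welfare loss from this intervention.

Demand slope = (64.75 − 159.25)/(28 − 7) = −4.5, so p = 190.75 − 4.5q.
Supply slope = (164.8 − 80.8)/(28 − 7) = 4, so p = 52.8 + 4q.
Competitive equilibrium: 190.75 − 4.5q = 52.8 + 4q → q* = 16.2294, p* = 117.7176.
The subsidy lowers effective supply by 93.6: p = 4q − 40.8.
New quantity: 190.75 − 4.5q = 4q − 40.8 → q' = 27.2412.
Overproduction Δq = 27.2412 − 16.2294 = 11.0118; wedge = subsidy = 93.6.
DWL = ½ × 11.0118 × 93.6 = $515.35 thousand.

$515.35 thousand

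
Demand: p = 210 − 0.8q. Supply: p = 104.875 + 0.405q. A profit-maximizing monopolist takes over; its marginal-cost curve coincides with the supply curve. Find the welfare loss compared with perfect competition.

Competitive equilibrium: 210 − 0.8q = 104.875 + 0.405q → q* = 87.2407, p* = 140.2075.
Marginal revenue: MR = 210 − 1.6q. Set MR = MC: 210 − 1.6q = 104.875 + 0.405q → q_m = 52.4314.
Price p_m = 210 − 0.8·52.4314 = 168.0549; MC(q_m) = 104.875 + 0.405·52.4314 = 126.1097.
Competitive q* = 87.2407, so Δq = 34.8093; wedge = 168.0549 − 126.1097 = 41.9452.
Welfare loss = ½ × 34.8093 × 41.9452 = 730.04.

730.04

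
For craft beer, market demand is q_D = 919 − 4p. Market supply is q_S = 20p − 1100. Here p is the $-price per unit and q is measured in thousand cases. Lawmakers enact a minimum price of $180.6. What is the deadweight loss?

$22337.82 thousand

In inverse form: demand p = 229.75 − 0.25q, supply p = 55 + 0.05q.
Competitive equilibrium: 229.75 − 0.25q = 55 + 0.05q → q* = 582.5, p* = 84.125.
At the floor p = 180.6, quantity demanded = (229.75 − 180.6)/0.25 = 196.6.
Sellers' marginal cost at q' = 196.6: 55 + 0.05·196.6 = 64.83.
Δq = 582.5 − 196.6 = 385.9; wedge = 180.6 − 64.83 = 115.77.
Welfare loss = ½ × 385.9 × 115.77 = $22337.82 thousand.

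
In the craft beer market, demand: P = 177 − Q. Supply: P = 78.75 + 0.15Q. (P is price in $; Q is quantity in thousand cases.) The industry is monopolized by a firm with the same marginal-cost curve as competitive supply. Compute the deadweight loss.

$907.95 thousand

Competitive equilibrium: 177 − Q = 78.75 + 0.15Q → Q* = 85.4348, P* = 91.5652.
Marginal revenue: MR = 177 − 2Q. Set MR = MC: 177 − 2Q = 78.75 + 0.15Q → Q_m = 45.6977.
Price P_m = 177 − 1·45.6977 = 131.3023; MC(Q_m) = 78.75 + 0.15·45.6977 = 85.6047.
Competitive Q* = 85.4348, so ΔQ = 39.7371; wedge = 131.3023 − 85.6047 = 45.6976.
Deadweight loss = ½ × 39.7371 × 45.6976 = $907.95 thousand.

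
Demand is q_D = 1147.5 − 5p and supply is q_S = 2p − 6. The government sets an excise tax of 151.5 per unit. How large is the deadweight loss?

In inverse form: demand p = 229.5 − 0.2q, supply p = 3 + 0.5q.
Competitive equilibrium: 229.5 − 0.2q = 3 + 0.5q → q* = 323.5714, p* = 164.7857.
With the tax, the buyer price exceeds the seller price by 151.5: (229.5 − 0.2q) − (3 + 0.5q) = 151.5 → q' = 107.1429.
Δq = 323.5714 − 107.1429 = 216.4285; the wedge equals the tax, 151.5.
Deadweight loss = ½ × 216.4285 × 151.5 = 16394.46.

16394.46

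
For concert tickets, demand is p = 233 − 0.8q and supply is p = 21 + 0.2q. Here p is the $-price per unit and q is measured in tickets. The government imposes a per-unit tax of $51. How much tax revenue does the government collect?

Competitive equilibrium: 233 − 0.8q = 21 + 0.2q → q* = 212, p* = 63.4.
With the tax, the buyer price exceeds the seller price by 51: (233 − 0.8q) − (21 + 0.2q) = 51 → q' = 161.
Tax revenue = 51 × 161 = $8211.

$8211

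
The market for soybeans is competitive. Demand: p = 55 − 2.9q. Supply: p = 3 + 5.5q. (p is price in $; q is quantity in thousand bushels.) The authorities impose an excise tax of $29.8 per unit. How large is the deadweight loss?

Competitive equilibrium: 55 − 2.9q = 3 + 5.5q → q* = 6.1905, p* = 37.0476.
With the tax, the buyer price exceeds the seller price by 29.8: (55 − 2.9q) − (3 + 5.5q) = 29.8 → q' = 2.6429.
Δq = 6.1905 − 2.6429 = 3.5476; the wedge equals the tax, 29.8.
Welfare loss = ½ × 3.5476 × 29.8 = $52.86 thousand.

$52.86 thousand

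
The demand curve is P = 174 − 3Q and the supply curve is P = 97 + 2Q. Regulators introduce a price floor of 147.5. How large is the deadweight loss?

107.80

Competitive equilibrium: 174 − 3Q = 97 + 2Q → Q* = 15.4, P* = 127.8.
At the floor P = 147.5, quantity demanded = (174 − 147.5)/3 = 8.8333.
Sellers' marginal cost at Q' = 8.8333: 97 + 2·8.8333 = 114.6666.
ΔQ = 15.4 − 8.8333 = 6.5667; wedge = 147.5 − 114.6666 = 32.8334.
Welfare loss = ½ × 6.5667 × 32.8334 = 107.80.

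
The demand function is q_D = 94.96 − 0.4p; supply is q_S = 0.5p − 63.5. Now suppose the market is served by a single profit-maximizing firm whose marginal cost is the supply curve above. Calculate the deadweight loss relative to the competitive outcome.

172.73

In inverse form: demand p = 237.4 − 2.5q, supply p = 127 + 2q.
Competitive equilibrium: 237.4 − 2.5q = 127 + 2q → q* = 24.53333, p* = 176.06667.
Marginal revenue: MR = 237.4 − 5q. Set MR = MC: 237.4 − 5q = 127 + 2q → q_m = 15.77143.
Price p_m = 237.4 − 2.5·15.77143 = 197.97143; MC(q_m) = 127 + 2·15.77143 = 158.54286.
Competitive q* = 24.53333, so Δq = 8.7619; wedge = 197.97143 − 158.54286 = 39.42857.
The triangle = ½ × 8.7619 × 39.42857 = 172.73.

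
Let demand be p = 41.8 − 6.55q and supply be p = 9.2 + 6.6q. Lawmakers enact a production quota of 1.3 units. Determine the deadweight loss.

9.14

Competitive equilibrium: 41.8 − 6.55q = 9.2 + 6.6q → q* = 2.4791, p* = 25.562.
At q = 1.3: demand price = 41.8 − 6.55·1.3 = 33.285; supply price = 9.2 + 6.6·1.3 = 17.78.
Δq = 2.4791 − 1.3 = 1.1791; wedge = 33.285 − 17.78 = 15.505.
DWL = ½ × 1.1791 × 15.505 = 9.14.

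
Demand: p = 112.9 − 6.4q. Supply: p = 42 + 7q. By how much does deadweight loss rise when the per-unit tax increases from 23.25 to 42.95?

48.66

Competitive equilibrium: 112.9 − 6.4q = 42 + 7q → q* = 5.291, p* = 79.0373.
For a per-unit tax t: Δq = t/13.4, so DWL = ½·t·(t/13.4) = t²/26.8.
At t = 23.25: DWL = 20.17. At t = 42.95: DWL = 68.832.
Increase = 68.832 − 20.17 = 48.66.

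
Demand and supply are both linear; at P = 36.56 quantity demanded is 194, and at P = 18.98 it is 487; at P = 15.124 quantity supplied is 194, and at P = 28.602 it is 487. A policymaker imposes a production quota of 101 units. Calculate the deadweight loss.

4619.41

Demand slope = (18.98 − 36.56)/(487 − 194) = −0.06, so P = 48.2 − 0.06Q.
Supply slope = (28.602 − 15.124)/(487 − 194) = 0.046, so P = 6.2 + 0.046Q.
Competitive equilibrium: 48.2 − 0.06Q = 6.2 + 0.046Q → Q* = 396.2264, P* = 24.4264.
At Q = 101: demand price = 48.2 − 0.06·101 = 42.14; supply price = 6.2 + 0.046·101 = 10.846.
ΔQ = 396.2264 − 101 = 295.2264; wedge = 42.14 − 10.846 = 31.294.
The triangle = ½ × 295.2264 × 31.294 = 4619.41.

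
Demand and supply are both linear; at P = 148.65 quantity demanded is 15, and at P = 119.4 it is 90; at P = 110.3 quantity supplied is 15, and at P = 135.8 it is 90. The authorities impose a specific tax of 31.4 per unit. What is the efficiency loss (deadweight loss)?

Demand slope = (119.4 − 148.65)/(90 − 15) = −0.39, so P = 154.5 − 0.39Q.
Supply slope = (135.8 − 110.3)/(90 − 15) = 0.34, so P = 105.2 + 0.34Q.
Competitive equilibrium: 154.5 − 0.39Q = 105.2 + 0.34Q → Q* = 67.5342, P* = 128.1616.
With the tax, the buyer price exceeds the seller price by 31.4: (154.5 − 0.39Q) − (105.2 + 0.34Q) = 31.4 → Q' = 24.5205.
ΔQ = 67.5342 − 24.5205 = 43.0137; the wedge equals the tax, 31.4.
Deadweight loss = ½ × 43.0137 × 31.4 = 675.32.

675.32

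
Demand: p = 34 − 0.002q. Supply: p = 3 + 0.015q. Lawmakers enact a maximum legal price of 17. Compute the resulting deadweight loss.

Competitive equilibrium: 34 − 0.002q = 3 + 0.015q → q* = 1823.52941, p* = 30.35294.
At the ceiling p = 17, quantity supplied = (17 − 3)/0.015 = 933.33333.
Willingness to pay at q' = 933.33333: 34 − 0.002·933.33333 = 32.13333.
Δq = 1823.52941 − 933.33333 = 890.19608; wedge = 32.13333 − 17 = 15.13333.
The triangle = ½ × 890.19608 × 15.13333 = 6735.82.

6735.82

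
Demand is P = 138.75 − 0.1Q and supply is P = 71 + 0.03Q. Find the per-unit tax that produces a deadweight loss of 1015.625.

Competitive equilibrium: 138.75 − 0.1Q = 71 + 0.03Q → Q* = 521.1538, P* = 86.6346.
A tax t gives ΔQ = t/0.13 and wedge t, so DWL = t²/0.26.
t²/0.26 = 1015.625 → t² = 264.0625 → t = 16.25.

16.25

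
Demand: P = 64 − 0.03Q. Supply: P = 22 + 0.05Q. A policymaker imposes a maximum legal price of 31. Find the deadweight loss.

4761

Competitive equilibrium: 64 − 0.03Q = 22 + 0.05Q → Q* = 525, P* = 48.25.
At the ceiling P = 31, quantity supplied = (31 − 22)/0.05 = 180.
Willingness to pay at Q' = 180: 64 − 0.03·180 = 58.6.
ΔQ = 525 − 180 = 345; wedge = 58.6 − 31 = 27.6.
Welfare loss = ½ × 345 × 27.6 = 4761.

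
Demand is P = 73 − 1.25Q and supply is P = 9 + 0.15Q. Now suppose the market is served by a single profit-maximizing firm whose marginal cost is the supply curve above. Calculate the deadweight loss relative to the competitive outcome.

Competitive equilibrium: 73 − 1.25Q = 9 + 0.15Q → Q* = 45.71429, P* = 15.85714.
Marginal revenue: MR = 73 − 2.5Q. Set MR = MC: 73 − 2.5Q = 9 + 0.15Q → Q_m = 24.15094.
Price P_m = 73 − 1.25·24.15094 = 42.81133; MC(Q_m) = 9 + 0.15·24.15094 = 12.62264.
Competitive Q* = 45.71429, so ΔQ = 21.56335; wedge = 42.81133 − 12.62264 = 30.18869.
Deadweight loss = ½ × 21.56335 × 30.18869 = 325.48.

325.48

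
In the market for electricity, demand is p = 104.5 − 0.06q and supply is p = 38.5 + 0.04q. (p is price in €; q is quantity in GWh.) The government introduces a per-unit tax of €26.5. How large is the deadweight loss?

Competitive equilibrium: 104.5 − 0.06q = 38.5 + 0.04q → q* = 660, p* = 64.9.
With the tax, the buyer price exceeds the seller price by 26.5: (104.5 − 0.06q) − (38.5 + 0.04q) = 26.5 → q' = 395.
Δq = 660 − 395 = 265; the wedge equals the tax, 26.5.
Deadweight loss = ½ × 265 × 26.5 = €3511.25.

€3511.25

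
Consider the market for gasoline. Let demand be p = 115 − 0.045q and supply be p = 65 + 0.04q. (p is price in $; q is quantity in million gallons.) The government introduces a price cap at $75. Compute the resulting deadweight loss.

$4862.13 million

Competitive equilibrium: 115 − 0.045q = 65 + 0.04q → q* = 588.2353, p* = 88.5294.
At the ceiling p = 75, quantity supplied = (75 − 65)/0.04 = 250.
Willingness to pay at q' = 250: 115 − 0.045·250 = 103.75.
Δq = 588.2353 − 250 = 338.2353; wedge = 103.75 − 75 = 28.75.
Welfare loss = ½ × 338.2353 × 28.75 = $4862.13 million.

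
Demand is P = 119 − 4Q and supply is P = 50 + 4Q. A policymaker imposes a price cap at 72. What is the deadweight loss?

39.06

Competitive equilibrium: 119 − 4Q = 50 + 4Q → Q* = 8.625, P* = 84.5.
At the ceiling P = 72, quantity supplied = (72 − 50)/4 = 5.5.
Willingness to pay at Q' = 5.5: 119 − 4·5.5 = 97.
ΔQ = 8.625 − 5.5 = 3.125; wedge = 97 − 72 = 25.
Deadweight loss = ½ × 3.125 × 25 = 39.06.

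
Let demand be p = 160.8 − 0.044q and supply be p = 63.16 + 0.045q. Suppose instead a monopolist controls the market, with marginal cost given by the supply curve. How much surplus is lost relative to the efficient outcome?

5861.89

Competitive equilibrium: 160.8 − 0.044q = 63.16 + 0.045q → q* = 1097.07865, p* = 112.52854.
Marginal revenue: MR = 160.8 − 0.088q. Set MR = MC: 160.8 − 0.088q = 63.16 + 0.045q → q_m = 734.13534.
Price p_m = 160.8 − 0.044·734.13534 = 128.49805; MC(q_m) = 63.16 + 0.045·734.13534 = 96.19609.
Competitive q* = 1097.07865, so Δq = 362.94331; wedge = 128.49805 − 96.19609 = 32.30196.
The triangle = ½ × 362.94331 × 32.30196 = 5861.89.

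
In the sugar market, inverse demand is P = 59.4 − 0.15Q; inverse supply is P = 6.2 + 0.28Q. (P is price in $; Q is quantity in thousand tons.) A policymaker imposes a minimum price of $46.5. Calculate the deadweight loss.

Competitive equilibrium: 59.4 − 0.15Q = 6.2 + 0.28Q → Q* = 123.7209, P* = 40.8419.
At the floor P = 46.5, quantity demanded = (59.4 − 46.5)/0.15 = 86.
Sellers' marginal cost at Q' = 86: 6.2 + 0.28·86 = 30.28.
ΔQ = 123.7209 − 86 = 37.7209; wedge = 46.5 − 30.28 = 16.22.
Welfare loss = ½ × 37.7209 × 16.22 = $305.92 thousand.

$305.92 thousand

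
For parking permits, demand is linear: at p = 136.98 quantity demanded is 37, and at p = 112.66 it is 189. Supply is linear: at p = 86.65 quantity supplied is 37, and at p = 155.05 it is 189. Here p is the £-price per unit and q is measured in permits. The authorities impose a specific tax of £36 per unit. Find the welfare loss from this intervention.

Demand slope = (112.66 − 136.98)/(189 − 37) = −0.16, so p = 142.9 − 0.16q.
Supply slope = (155.05 − 86.65)/(189 − 37) = 0.45, so p = 70 + 0.45q.
Competitive equilibrium: 142.9 − 0.16q = 70 + 0.45q → q* = 119.5082, p* = 123.7787.
With the tax, the buyer price exceeds the seller price by 36: (142.9 − 0.16q) − (70 + 0.45q) = 36 → q' = 60.4918.
Δq = 119.5082 − 60.4918 = 59.0164; the wedge equals the tax, 36.
DWL = ½ × 59.0164 × 36 = £1062.30.

£1062.30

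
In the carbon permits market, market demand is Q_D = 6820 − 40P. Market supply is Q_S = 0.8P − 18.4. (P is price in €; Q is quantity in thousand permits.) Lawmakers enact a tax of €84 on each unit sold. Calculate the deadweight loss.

€2767.06 thousand

In inverse form: demand P = 170.5 − 0.025Q, supply P = 23 + 1.25Q.
Competitive equilibrium: 170.5 − 0.025Q = 23 + 1.25Q → Q* = 115.6863, P* = 167.6078.
With the tax, the buyer price exceeds the seller price by 84: (170.5 − 0.025Q) − (23 + 1.25Q) = 84 → Q' = 49.8039.
ΔQ = 115.6863 − 49.8039 = 65.8824; the wedge equals the tax, 84.
Welfare loss = ½ × 65.8824 × 84 = €2767.06 thousand.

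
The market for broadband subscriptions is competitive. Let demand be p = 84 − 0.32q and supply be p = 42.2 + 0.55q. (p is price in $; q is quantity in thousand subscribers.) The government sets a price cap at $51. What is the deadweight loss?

$446.72 thousand

Competitive equilibrium: 84 − 0.32q = 42.2 + 0.55q → q* = 48.046, p* = 68.6253.
At the ceiling p = 51, quantity supplied = (51 − 42.2)/0.55 = 16.
Willingness to pay at q' = 16: 84 − 0.32·16 = 78.88.
Δq = 48.046 − 16 = 32.046; wedge = 78.88 − 51 = 27.88.
Deadweight loss = ½ × 32.046 × 27.88 = $446.72 thousand.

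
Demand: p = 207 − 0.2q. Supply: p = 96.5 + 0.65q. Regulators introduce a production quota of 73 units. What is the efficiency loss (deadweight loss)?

Competitive equilibrium: 207 − 0.2q = 96.5 + 0.65q → q* = 130, p* = 181.
At q = 73: demand price = 207 − 0.2·73 = 192.4; supply price = 96.5 + 0.65·73 = 143.95.
Δq = 130 − 73 = 57; wedge = 192.4 − 143.95 = 48.45.
Welfare loss = ½ × 57 × 48.45 = 1380.825.

1380.825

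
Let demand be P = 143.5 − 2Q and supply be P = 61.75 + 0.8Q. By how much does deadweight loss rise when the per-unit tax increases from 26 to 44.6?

Competitive equilibrium: 143.5 − 2Q = 61.75 + 0.8Q → Q* = 29.1964, P* = 85.1071.
For a per-unit tax t: ΔQ = t/2.8, so DWL = ½·t·(t/2.8) = t²/5.6.
At t = 26: DWL = 120.714. At t = 44.6: DWL = 355.207.
Increase = 355.207 − 120.714 = 234.49.

234.49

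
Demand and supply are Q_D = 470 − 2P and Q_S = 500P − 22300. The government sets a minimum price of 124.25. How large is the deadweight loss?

6248.75

In inverse form: demand P = 235 − 0.5Q, supply P = 44.6 + 0.002Q.
Competitive equilibrium: 235 − 0.5Q = 44.6 + 0.002Q → Q* = 379.28287, P* = 45.35857.
At the floor P = 124.25, quantity demanded = (235 − 124.25)/0.5 = 221.5.
Sellers' marginal cost at Q' = 221.5: 44.6 + 0.002·221.5 = 45.043.
ΔQ = 379.28287 − 221.5 = 157.78287; wedge = 124.25 − 45.043 = 79.207.
Welfare loss = ½ × 157.78287 × 79.207 = 6248.75.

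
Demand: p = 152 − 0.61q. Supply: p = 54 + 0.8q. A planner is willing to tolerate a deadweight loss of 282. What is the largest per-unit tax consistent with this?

28.2

Competitive equilibrium: 152 − 0.61q = 54 + 0.8q → q* = 69.5035, p* = 109.6028.
A tax t gives Δq = t/1.41 and wedge t, so DWL = t²/2.82.
t²/2.82 = 282 → t² = 795.24 → t = 28.2.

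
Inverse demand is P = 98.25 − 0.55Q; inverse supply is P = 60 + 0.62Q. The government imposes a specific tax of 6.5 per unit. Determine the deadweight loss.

18.06

Competitive equilibrium: 98.25 − 0.55Q = 60 + 0.62Q → Q* = 32.6923, P* = 80.2692.
With the tax, the buyer price exceeds the seller price by 6.5: (98.25 − 0.55Q) − (60 + 0.62Q) = 6.5 → Q' = 27.1368.
ΔQ = 32.6923 − 27.1368 = 5.5555; the wedge equals the tax, 6.5.
Deadweight loss = ½ × 5.5555 × 6.5 = 18.06.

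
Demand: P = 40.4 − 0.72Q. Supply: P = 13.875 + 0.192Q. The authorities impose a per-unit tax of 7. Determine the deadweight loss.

26.86

Competitive equilibrium: 40.4 − 0.72Q = 13.875 + 0.192Q → Q* = 29.0844, P* = 19.4592.
With the tax, the buyer price exceeds the seller price by 7: (40.4 − 0.72Q) − (13.875 + 0.192Q) = 7 → Q' = 21.409.
ΔQ = 29.0844 − 21.409 = 7.6754; the wedge equals the tax, 7.
The triangle = ½ × 7.6754 × 7 = 26.86.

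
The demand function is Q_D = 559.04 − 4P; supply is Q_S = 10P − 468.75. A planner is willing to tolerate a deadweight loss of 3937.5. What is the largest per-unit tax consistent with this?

52.5

In inverse form: demand P = 139.76 − 0.25Q, supply P = 46.875 + 0.1Q.
Competitive equilibrium: 139.76 − 0.25Q = 46.875 + 0.1Q → Q* = 265.3857, P* = 73.4136.
A tax t gives ΔQ = t/0.35 and wedge t, so DWL = t²/0.7.
t²/0.7 = 3937.5 → t² = 2756.25 → t = 52.5.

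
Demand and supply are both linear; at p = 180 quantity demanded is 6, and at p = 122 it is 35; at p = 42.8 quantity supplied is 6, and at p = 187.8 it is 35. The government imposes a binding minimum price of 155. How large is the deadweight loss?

Demand slope = (122 − 180)/(35 − 6) = −2, so p = 192 − 2q.
Supply slope = (187.8 − 42.8)/(35 − 6) = 5, so p = 12.8 + 5q.
Competitive equilibrium: 192 − 2q = 12.8 + 5q → q* = 25.6, p* = 140.8.
At the floor p = 155, quantity demanded = (192 − 155)/2 = 18.5.
Sellers' marginal cost at q' = 18.5: 12.8 + 5·18.5 = 105.3.
Δq = 25.6 − 18.5 = 7.1; wedge = 155 − 105.3 = 49.7.
Deadweight loss = ½ × 7.1 × 49.7 = 176.435.

176.435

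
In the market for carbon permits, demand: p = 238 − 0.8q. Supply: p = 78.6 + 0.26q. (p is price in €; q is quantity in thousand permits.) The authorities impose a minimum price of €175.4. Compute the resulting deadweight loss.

Competitive equilibrium: 238 − 0.8q = 78.6 + 0.26q → q* = 150.3774, p* = 117.6981.
At the floor p = 175.4, quantity demanded = (238 − 175.4)/0.8 = 78.25.
Sellers' marginal cost at q' = 78.25: 78.6 + 0.26·78.25 = 98.945.
Δq = 150.3774 − 78.25 = 72.1274; wedge = 175.4 − 98.945 = 76.455.
The triangle = ½ × 72.1274 × 76.455 = €2757.25 thousand.

€2757.25 thousand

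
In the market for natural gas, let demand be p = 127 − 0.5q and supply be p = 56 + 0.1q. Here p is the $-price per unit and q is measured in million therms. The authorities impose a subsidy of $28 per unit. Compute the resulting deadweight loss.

$653.33 million

Competitive equilibrium: 127 − 0.5q = 56 + 0.1q → q* = 118.3333, p* = 67.8333.
The subsidy lowers effective supply by 28: p = 28 + 0.1q.
New quantity: 127 − 0.5q = 28 + 0.1q → q' = 165.
Overproduction Δq = 165 − 118.3333 = 46.6667; wedge = subsidy = 28.
Deadweight loss = ½ × 46.6667 × 28 = $653.33 million.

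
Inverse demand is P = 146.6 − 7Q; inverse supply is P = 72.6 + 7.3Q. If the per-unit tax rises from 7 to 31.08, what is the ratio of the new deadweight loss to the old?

Competitive equilibrium: 146.6 − 7Q = 72.6 + 7.3Q → Q* = 5.1748, P* = 110.3762.
For a per-unit tax t: ΔQ = t/14.3, so DWL = ½·t·(t/14.3) = t²/28.6.
At t = 7: DWL = 1.713. At t = 31.08: DWL = 33.775.
Ratio = (31.08/7)² = 19.7136.

19.7136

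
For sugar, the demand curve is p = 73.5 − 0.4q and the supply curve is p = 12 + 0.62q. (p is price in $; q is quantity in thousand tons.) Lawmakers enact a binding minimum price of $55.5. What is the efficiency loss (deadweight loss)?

$119.29 thousand

Competitive equilibrium: 73.5 − 0.4q = 12 + 0.62q → q* = 60.2941, p* = 49.3824.
At the floor p = 55.5, quantity demanded = (73.5 − 55.5)/0.4 = 45.
Sellers' marginal cost at q' = 45: 12 + 0.62·45 = 39.9.
Δq = 60.2941 − 45 = 15.2941; wedge = 55.5 − 39.9 = 15.6.
The triangle = ½ × 15.2941 × 15.6 = $119.29 thousand.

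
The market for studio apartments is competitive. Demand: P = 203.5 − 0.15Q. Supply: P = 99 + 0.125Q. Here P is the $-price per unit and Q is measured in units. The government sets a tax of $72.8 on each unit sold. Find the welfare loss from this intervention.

$9636.07

Competitive equilibrium: 203.5 − 0.15Q = 99 + 0.125Q → Q* = 380, P* = 146.5.
With the tax, the buyer price exceeds the seller price by 72.8: (203.5 − 0.15Q) − (99 + 0.125Q) = 72.8 → Q' = 115.2727.
ΔQ = 380 − 115.2727 = 264.7273; the wedge equals the tax, 72.8.
DWL = ½ × 264.7273 × 72.8 = $9636.07.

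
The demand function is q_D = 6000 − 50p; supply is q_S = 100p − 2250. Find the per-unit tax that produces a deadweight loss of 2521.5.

In inverse form: demand p = 120 − 0.02q, supply p = 22.5 + 0.01q.
Competitive equilibrium: 120 − 0.02q = 22.5 + 0.01q → q* = 3250, p* = 55.
A tax t gives Δq = t/0.03 and wedge t, so DWL = t²/0.06.
t²/0.06 = 2521.5 → t² = 151.29 → t = 12.3.

12.3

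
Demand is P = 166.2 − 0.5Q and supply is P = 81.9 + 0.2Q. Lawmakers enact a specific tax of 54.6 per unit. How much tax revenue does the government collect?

Competitive equilibrium: 166.2 − 0.5Q = 81.9 + 0.2Q → Q* = 120.4286, P* = 105.9857.
With the tax, the buyer price exceeds the seller price by 54.6: (166.2 − 0.5Q) − (81.9 + 0.2Q) = 54.6 → Q' = 42.4286.
Tax revenue = 54.6 × 42.4286 = 2316.60.

2316.60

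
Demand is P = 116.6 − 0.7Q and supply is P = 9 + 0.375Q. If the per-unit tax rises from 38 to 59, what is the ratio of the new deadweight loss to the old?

2.411

Competitive equilibrium: 116.6 − 0.7Q = 9 + 0.375Q → Q* = 100.093, P* = 46.5349.
For a per-unit tax t: ΔQ = t/1.075, so DWL = ½·t·(t/1.075) = t²/2.15.
At t = 38: DWL = 671.628. At t = 59: DWL = 1619.070.
Ratio = (59/38)² = 2.411.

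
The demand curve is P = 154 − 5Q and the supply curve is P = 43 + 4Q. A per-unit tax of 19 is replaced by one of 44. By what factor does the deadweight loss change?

5.363

Competitive equilibrium: 154 − 5Q = 43 + 4Q → Q* = 12.3333, P* = 92.3333.
For a per-unit tax t: ΔQ = t/9, so DWL = ½·t·(t/9) = t²/18.
At t = 19: DWL = 20.056. At t = 44: DWL = 107.556.
Ratio = (44/19)² = 5.363.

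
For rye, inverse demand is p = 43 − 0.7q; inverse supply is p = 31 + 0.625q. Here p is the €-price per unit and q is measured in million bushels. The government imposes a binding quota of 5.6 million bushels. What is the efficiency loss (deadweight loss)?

Competitive equilibrium: 43 − 0.7q = 31 + 0.625q → q* = 9.0566, p* = 36.6604.
At q = 5.6: demand price = 43 − 0.7·5.6 = 39.08; supply price = 31 + 0.625·5.6 = 34.5.
Δq = 9.0566 − 5.6 = 3.4566; wedge = 39.08 − 34.5 = 4.58.
Deadweight loss = ½ × 3.4566 × 4.58 = €7.92 million.

€7.92 million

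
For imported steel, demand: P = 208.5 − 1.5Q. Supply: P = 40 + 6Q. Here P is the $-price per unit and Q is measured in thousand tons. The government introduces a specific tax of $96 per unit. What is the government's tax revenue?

Competitive equilibrium: 208.5 − 1.5Q = 40 + 6Q → Q* = 22.4667, P* = 174.8.
With the tax, the buyer price exceeds the seller price by 96: (208.5 − 1.5Q) − (40 + 6Q) = 96 → Q' = 9.6667.
Tax revenue = 96 × 9.6667 = $928 thousand.

$928 thousand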